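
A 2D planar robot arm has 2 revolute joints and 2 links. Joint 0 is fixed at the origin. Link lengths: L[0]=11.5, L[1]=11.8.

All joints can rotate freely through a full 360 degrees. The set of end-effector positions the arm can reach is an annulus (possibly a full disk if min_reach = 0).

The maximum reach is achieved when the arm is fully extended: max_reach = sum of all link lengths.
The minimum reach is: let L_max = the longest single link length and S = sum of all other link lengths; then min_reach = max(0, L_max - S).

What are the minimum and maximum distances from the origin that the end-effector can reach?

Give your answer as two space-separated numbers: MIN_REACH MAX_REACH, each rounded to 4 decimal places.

Answer: 0.3000 23.3000

Derivation:
Link lengths: [11.5, 11.8]
max_reach = 11.5 + 11.8 = 23.3
L_max = max([11.5, 11.8]) = 11.8
S (sum of others) = 23.3 - 11.8 = 11.5
min_reach = max(0, 11.8 - 11.5) = max(0, 0.3) = 0.3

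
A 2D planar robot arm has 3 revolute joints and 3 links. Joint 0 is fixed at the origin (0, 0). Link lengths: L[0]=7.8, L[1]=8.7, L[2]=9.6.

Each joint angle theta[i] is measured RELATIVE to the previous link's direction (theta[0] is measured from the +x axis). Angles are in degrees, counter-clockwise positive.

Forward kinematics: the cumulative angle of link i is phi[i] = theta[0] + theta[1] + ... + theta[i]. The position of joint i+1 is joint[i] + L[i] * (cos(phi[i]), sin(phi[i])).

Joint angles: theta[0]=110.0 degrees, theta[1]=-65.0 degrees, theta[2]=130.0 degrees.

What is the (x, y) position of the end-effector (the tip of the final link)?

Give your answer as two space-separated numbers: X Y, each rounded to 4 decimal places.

joint[0] = (0.0000, 0.0000)  (base)
link 0: phi[0] = 110 = 110 deg
  cos(110 deg) = -0.3420, sin(110 deg) = 0.9397
  joint[1] = (0.0000, 0.0000) + 7.8 * (-0.3420, 0.9397) = (0.0000 + -2.6678, 0.0000 + 7.3296) = (-2.6678, 7.3296)
link 1: phi[1] = 110 + -65 = 45 deg
  cos(45 deg) = 0.7071, sin(45 deg) = 0.7071
  joint[2] = (-2.6678, 7.3296) + 8.7 * (0.7071, 0.7071) = (-2.6678 + 6.1518, 7.3296 + 6.1518) = (3.4841, 13.4814)
link 2: phi[2] = 110 + -65 + 130 = 175 deg
  cos(175 deg) = -0.9962, sin(175 deg) = 0.0872
  joint[3] = (3.4841, 13.4814) + 9.6 * (-0.9962, 0.0872) = (3.4841 + -9.5635, 13.4814 + 0.8367) = (-6.0794, 14.3181)
End effector: (-6.0794, 14.3181)

Answer: -6.0794 14.3181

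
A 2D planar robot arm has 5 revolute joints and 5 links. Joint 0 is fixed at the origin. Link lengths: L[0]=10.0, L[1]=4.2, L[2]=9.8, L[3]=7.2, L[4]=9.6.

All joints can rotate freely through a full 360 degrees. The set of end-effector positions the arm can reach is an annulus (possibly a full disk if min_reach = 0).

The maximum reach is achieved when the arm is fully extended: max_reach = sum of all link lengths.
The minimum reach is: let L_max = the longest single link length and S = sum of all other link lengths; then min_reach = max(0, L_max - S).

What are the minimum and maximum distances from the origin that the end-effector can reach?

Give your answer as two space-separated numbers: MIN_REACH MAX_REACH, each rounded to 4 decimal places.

Answer: 0.0000 40.8000

Derivation:
Link lengths: [10.0, 4.2, 9.8, 7.2, 9.6]
max_reach = 10 + 4.2 + 9.8 + 7.2 + 9.6 = 40.8
L_max = max([10.0, 4.2, 9.8, 7.2, 9.6]) = 10
S (sum of others) = 40.8 - 10 = 30.8
min_reach = max(0, 10 - 30.8) = max(0, -20.8) = 0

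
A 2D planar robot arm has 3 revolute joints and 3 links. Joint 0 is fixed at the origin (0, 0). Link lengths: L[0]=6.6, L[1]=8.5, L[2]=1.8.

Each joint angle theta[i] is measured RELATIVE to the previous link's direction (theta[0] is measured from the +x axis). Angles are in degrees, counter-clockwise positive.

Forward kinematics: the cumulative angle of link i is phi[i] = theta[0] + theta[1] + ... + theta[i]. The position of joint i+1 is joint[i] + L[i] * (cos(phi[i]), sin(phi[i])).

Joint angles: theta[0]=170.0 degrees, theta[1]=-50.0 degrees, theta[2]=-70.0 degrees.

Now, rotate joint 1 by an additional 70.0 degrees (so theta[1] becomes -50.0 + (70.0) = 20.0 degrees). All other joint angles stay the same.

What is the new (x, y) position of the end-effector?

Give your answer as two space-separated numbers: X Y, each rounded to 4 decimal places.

joint[0] = (0.0000, 0.0000)  (base)
link 0: phi[0] = 170 = 170 deg
  cos(170 deg) = -0.9848, sin(170 deg) = 0.1736
  joint[1] = (0.0000, 0.0000) + 6.6 * (-0.9848, 0.1736) = (0.0000 + -6.4997, 0.0000 + 1.1461) = (-6.4997, 1.1461)
link 1: phi[1] = 170 + 20 = 190 deg
  cos(190 deg) = -0.9848, sin(190 deg) = -0.1736
  joint[2] = (-6.4997, 1.1461) + 8.5 * (-0.9848, -0.1736) = (-6.4997 + -8.3709, 1.1461 + -1.4760) = (-14.8706, -0.3299)
link 2: phi[2] = 170 + 20 + -70 = 120 deg
  cos(120 deg) = -0.5000, sin(120 deg) = 0.8660
  joint[3] = (-14.8706, -0.3299) + 1.8 * (-0.5000, 0.8660) = (-14.8706 + -0.9000, -0.3299 + 1.5588) = (-15.7706, 1.2289)
End effector: (-15.7706, 1.2289)

Answer: -15.7706 1.2289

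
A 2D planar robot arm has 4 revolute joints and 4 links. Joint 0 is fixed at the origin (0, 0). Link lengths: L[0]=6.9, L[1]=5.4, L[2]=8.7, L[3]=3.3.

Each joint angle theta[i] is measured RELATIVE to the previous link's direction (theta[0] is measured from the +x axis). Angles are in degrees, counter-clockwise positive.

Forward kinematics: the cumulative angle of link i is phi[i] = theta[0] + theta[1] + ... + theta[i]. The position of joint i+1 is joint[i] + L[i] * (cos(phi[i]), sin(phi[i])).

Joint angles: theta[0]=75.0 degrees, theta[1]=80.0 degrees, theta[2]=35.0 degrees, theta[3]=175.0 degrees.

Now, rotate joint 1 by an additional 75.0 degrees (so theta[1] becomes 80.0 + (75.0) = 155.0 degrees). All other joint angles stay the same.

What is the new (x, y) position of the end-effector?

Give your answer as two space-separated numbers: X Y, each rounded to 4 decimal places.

Answer: -1.8704 -2.8888

Derivation:
joint[0] = (0.0000, 0.0000)  (base)
link 0: phi[0] = 75 = 75 deg
  cos(75 deg) = 0.2588, sin(75 deg) = 0.9659
  joint[1] = (0.0000, 0.0000) + 6.9 * (0.2588, 0.9659) = (0.0000 + 1.7859, 0.0000 + 6.6649) = (1.7859, 6.6649)
link 1: phi[1] = 75 + 155 = 230 deg
  cos(230 deg) = -0.6428, sin(230 deg) = -0.7660
  joint[2] = (1.7859, 6.6649) + 5.4 * (-0.6428, -0.7660) = (1.7859 + -3.4711, 6.6649 + -4.1366) = (-1.6852, 2.5282)
link 2: phi[2] = 75 + 155 + 35 = 265 deg
  cos(265 deg) = -0.0872, sin(265 deg) = -0.9962
  joint[3] = (-1.6852, 2.5282) + 8.7 * (-0.0872, -0.9962) = (-1.6852 + -0.7583, 2.5282 + -8.6669) = (-2.4435, -6.1386)
link 3: phi[3] = 75 + 155 + 35 + 175 = 440 deg
  cos(440 deg) = 0.1736, sin(440 deg) = 0.9848
  joint[4] = (-2.4435, -6.1386) + 3.3 * (0.1736, 0.9848) = (-2.4435 + 0.5730, -6.1386 + 3.2499) = (-1.8704, -2.8888)
End effector: (-1.8704, -2.8888)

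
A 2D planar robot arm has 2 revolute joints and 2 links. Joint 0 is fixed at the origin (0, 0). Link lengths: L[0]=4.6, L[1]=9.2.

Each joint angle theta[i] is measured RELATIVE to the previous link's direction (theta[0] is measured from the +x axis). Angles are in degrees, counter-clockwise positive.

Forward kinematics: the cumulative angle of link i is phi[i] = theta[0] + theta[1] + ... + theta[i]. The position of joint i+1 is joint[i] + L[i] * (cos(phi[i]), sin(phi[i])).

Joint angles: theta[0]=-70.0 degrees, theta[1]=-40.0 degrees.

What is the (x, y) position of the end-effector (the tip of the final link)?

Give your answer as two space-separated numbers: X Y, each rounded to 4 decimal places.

joint[0] = (0.0000, 0.0000)  (base)
link 0: phi[0] = -70 = -70 deg
  cos(-70 deg) = 0.3420, sin(-70 deg) = -0.9397
  joint[1] = (0.0000, 0.0000) + 4.6 * (0.3420, -0.9397) = (0.0000 + 1.5733, 0.0000 + -4.3226) = (1.5733, -4.3226)
link 1: phi[1] = -70 + -40 = -110 deg
  cos(-110 deg) = -0.3420, sin(-110 deg) = -0.9397
  joint[2] = (1.5733, -4.3226) + 9.2 * (-0.3420, -0.9397) = (1.5733 + -3.1466, -4.3226 + -8.6452) = (-1.5733, -12.9678)
End effector: (-1.5733, -12.9678)

Answer: -1.5733 -12.9678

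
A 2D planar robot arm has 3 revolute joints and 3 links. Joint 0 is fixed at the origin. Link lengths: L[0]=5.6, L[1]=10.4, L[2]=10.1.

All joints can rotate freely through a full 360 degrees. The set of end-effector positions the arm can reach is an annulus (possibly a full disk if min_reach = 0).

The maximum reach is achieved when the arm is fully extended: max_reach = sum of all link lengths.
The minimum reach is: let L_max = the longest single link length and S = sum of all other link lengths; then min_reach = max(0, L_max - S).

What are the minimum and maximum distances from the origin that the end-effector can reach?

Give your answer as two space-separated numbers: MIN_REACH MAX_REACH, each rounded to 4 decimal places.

Link lengths: [5.6, 10.4, 10.1]
max_reach = 5.6 + 10.4 + 10.1 = 26.1
L_max = max([5.6, 10.4, 10.1]) = 10.4
S (sum of others) = 26.1 - 10.4 = 15.7
min_reach = max(0, 10.4 - 15.7) = max(0, -5.3) = 0

Answer: 0.0000 26.1000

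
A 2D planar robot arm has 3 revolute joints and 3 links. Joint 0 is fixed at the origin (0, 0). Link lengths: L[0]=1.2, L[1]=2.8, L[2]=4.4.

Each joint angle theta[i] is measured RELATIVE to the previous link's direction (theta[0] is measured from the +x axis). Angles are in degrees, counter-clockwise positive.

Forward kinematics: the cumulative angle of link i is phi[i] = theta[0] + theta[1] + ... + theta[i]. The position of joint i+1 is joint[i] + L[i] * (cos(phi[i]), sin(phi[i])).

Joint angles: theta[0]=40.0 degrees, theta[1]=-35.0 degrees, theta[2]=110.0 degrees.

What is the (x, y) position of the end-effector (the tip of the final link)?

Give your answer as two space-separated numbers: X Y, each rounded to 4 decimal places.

Answer: 1.8491 5.0031

Derivation:
joint[0] = (0.0000, 0.0000)  (base)
link 0: phi[0] = 40 = 40 deg
  cos(40 deg) = 0.7660, sin(40 deg) = 0.6428
  joint[1] = (0.0000, 0.0000) + 1.2 * (0.7660, 0.6428) = (0.0000 + 0.9193, 0.0000 + 0.7713) = (0.9193, 0.7713)
link 1: phi[1] = 40 + -35 = 5 deg
  cos(5 deg) = 0.9962, sin(5 deg) = 0.0872
  joint[2] = (0.9193, 0.7713) + 2.8 * (0.9962, 0.0872) = (0.9193 + 2.7893, 0.7713 + 0.2440) = (3.7086, 1.0154)
link 2: phi[2] = 40 + -35 + 110 = 115 deg
  cos(115 deg) = -0.4226, sin(115 deg) = 0.9063
  joint[3] = (3.7086, 1.0154) + 4.4 * (-0.4226, 0.9063) = (3.7086 + -1.8595, 1.0154 + 3.9878) = (1.8491, 5.0031)
End effector: (1.8491, 5.0031)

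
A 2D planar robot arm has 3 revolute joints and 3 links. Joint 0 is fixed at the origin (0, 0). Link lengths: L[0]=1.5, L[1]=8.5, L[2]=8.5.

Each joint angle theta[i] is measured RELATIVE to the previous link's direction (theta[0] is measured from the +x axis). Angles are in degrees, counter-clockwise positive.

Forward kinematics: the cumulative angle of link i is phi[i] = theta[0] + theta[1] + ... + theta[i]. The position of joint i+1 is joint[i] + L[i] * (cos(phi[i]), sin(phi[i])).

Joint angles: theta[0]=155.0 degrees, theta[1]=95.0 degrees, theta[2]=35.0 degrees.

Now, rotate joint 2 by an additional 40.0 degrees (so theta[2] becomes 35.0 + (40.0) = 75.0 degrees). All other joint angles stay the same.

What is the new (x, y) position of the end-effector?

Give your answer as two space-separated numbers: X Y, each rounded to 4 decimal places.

joint[0] = (0.0000, 0.0000)  (base)
link 0: phi[0] = 155 = 155 deg
  cos(155 deg) = -0.9063, sin(155 deg) = 0.4226
  joint[1] = (0.0000, 0.0000) + 1.5 * (-0.9063, 0.4226) = (0.0000 + -1.3595, 0.0000 + 0.6339) = (-1.3595, 0.6339)
link 1: phi[1] = 155 + 95 = 250 deg
  cos(250 deg) = -0.3420, sin(250 deg) = -0.9397
  joint[2] = (-1.3595, 0.6339) + 8.5 * (-0.3420, -0.9397) = (-1.3595 + -2.9072, 0.6339 + -7.9874) = (-4.2666, -7.3535)
link 2: phi[2] = 155 + 95 + 75 = 325 deg
  cos(325 deg) = 0.8192, sin(325 deg) = -0.5736
  joint[3] = (-4.2666, -7.3535) + 8.5 * (0.8192, -0.5736) = (-4.2666 + 6.9628, -7.3535 + -4.8754) = (2.6962, -12.2289)
End effector: (2.6962, -12.2289)

Answer: 2.6962 -12.2289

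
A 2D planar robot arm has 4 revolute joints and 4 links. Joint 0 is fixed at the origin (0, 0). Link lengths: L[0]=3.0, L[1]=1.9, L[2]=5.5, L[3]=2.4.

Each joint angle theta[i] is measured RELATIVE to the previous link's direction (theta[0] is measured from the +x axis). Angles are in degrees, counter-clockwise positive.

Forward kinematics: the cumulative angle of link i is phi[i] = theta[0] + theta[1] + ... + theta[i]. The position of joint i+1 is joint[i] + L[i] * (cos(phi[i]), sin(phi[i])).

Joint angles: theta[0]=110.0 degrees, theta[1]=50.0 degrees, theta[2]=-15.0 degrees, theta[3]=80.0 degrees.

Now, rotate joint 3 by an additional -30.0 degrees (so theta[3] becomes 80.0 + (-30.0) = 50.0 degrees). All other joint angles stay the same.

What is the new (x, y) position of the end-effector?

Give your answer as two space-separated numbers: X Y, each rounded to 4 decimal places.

Answer: -9.6350 6.0024

Derivation:
joint[0] = (0.0000, 0.0000)  (base)
link 0: phi[0] = 110 = 110 deg
  cos(110 deg) = -0.3420, sin(110 deg) = 0.9397
  joint[1] = (0.0000, 0.0000) + 3 * (-0.3420, 0.9397) = (0.0000 + -1.0261, 0.0000 + 2.8191) = (-1.0261, 2.8191)
link 1: phi[1] = 110 + 50 = 160 deg
  cos(160 deg) = -0.9397, sin(160 deg) = 0.3420
  joint[2] = (-1.0261, 2.8191) + 1.9 * (-0.9397, 0.3420) = (-1.0261 + -1.7854, 2.8191 + 0.6498) = (-2.8115, 3.4689)
link 2: phi[2] = 110 + 50 + -15 = 145 deg
  cos(145 deg) = -0.8192, sin(145 deg) = 0.5736
  joint[3] = (-2.8115, 3.4689) + 5.5 * (-0.8192, 0.5736) = (-2.8115 + -4.5053, 3.4689 + 3.1547) = (-7.3168, 6.6236)
link 3: phi[3] = 110 + 50 + -15 + 50 = 195 deg
  cos(195 deg) = -0.9659, sin(195 deg) = -0.2588
  joint[4] = (-7.3168, 6.6236) + 2.4 * (-0.9659, -0.2588) = (-7.3168 + -2.3182, 6.6236 + -0.6212) = (-9.6350, 6.0024)
End effector: (-9.6350, 6.0024)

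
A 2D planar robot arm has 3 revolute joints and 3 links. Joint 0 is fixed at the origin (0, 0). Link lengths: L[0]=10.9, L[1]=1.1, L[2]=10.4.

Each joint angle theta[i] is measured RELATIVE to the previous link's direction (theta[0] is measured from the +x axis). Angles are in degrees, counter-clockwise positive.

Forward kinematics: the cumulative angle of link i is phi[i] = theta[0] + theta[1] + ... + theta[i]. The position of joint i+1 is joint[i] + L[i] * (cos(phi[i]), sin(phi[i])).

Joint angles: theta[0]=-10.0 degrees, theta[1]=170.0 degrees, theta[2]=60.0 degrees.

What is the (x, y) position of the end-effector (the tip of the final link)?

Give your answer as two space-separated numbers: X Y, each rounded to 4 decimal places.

joint[0] = (0.0000, 0.0000)  (base)
link 0: phi[0] = -10 = -10 deg
  cos(-10 deg) = 0.9848, sin(-10 deg) = -0.1736
  joint[1] = (0.0000, 0.0000) + 10.9 * (0.9848, -0.1736) = (0.0000 + 10.7344, 0.0000 + -1.8928) = (10.7344, -1.8928)
link 1: phi[1] = -10 + 170 = 160 deg
  cos(160 deg) = -0.9397, sin(160 deg) = 0.3420
  joint[2] = (10.7344, -1.8928) + 1.1 * (-0.9397, 0.3420) = (10.7344 + -1.0337, -1.8928 + 0.3762) = (9.7007, -1.5165)
link 2: phi[2] = -10 + 170 + 60 = 220 deg
  cos(220 deg) = -0.7660, sin(220 deg) = -0.6428
  joint[3] = (9.7007, -1.5165) + 10.4 * (-0.7660, -0.6428) = (9.7007 + -7.9669, -1.5165 + -6.6850) = (1.7339, -8.2015)
End effector: (1.7339, -8.2015)

Answer: 1.7339 -8.2015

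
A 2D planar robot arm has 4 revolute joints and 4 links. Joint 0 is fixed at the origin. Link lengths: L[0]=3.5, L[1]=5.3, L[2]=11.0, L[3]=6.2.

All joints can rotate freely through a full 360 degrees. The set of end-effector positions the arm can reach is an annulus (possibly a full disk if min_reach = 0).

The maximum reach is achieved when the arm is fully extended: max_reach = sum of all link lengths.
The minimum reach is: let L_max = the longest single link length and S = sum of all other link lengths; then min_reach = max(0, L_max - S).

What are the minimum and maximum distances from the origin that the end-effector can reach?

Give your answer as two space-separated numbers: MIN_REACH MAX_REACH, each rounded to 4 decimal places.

Answer: 0.0000 26.0000

Derivation:
Link lengths: [3.5, 5.3, 11.0, 6.2]
max_reach = 3.5 + 5.3 + 11 + 6.2 = 26
L_max = max([3.5, 5.3, 11.0, 6.2]) = 11
S (sum of others) = 26 - 11 = 15
min_reach = max(0, 11 - 15) = max(0, -4) = 0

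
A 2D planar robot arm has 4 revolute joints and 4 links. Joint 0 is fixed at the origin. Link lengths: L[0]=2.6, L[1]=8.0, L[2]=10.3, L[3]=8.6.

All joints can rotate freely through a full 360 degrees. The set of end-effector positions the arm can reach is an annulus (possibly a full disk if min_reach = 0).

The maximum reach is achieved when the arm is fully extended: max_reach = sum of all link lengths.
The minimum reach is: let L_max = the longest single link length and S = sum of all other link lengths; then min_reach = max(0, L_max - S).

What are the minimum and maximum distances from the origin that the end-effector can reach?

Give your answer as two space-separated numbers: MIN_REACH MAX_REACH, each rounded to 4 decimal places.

Link lengths: [2.6, 8.0, 10.3, 8.6]
max_reach = 2.6 + 8 + 10.3 + 8.6 = 29.5
L_max = max([2.6, 8.0, 10.3, 8.6]) = 10.3
S (sum of others) = 29.5 - 10.3 = 19.2
min_reach = max(0, 10.3 - 19.2) = max(0, -8.9) = 0

Answer: 0.0000 29.5000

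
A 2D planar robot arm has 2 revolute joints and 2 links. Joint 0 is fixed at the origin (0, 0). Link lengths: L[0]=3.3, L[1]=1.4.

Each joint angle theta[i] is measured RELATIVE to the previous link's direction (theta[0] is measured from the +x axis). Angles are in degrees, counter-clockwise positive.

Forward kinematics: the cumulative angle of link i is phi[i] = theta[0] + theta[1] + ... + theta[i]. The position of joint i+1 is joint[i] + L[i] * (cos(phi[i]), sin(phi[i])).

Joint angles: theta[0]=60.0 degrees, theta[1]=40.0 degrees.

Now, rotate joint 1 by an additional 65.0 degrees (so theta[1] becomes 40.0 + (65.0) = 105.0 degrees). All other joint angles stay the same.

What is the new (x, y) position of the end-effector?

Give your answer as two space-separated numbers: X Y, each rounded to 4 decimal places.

joint[0] = (0.0000, 0.0000)  (base)
link 0: phi[0] = 60 = 60 deg
  cos(60 deg) = 0.5000, sin(60 deg) = 0.8660
  joint[1] = (0.0000, 0.0000) + 3.3 * (0.5000, 0.8660) = (0.0000 + 1.6500, 0.0000 + 2.8579) = (1.6500, 2.8579)
link 1: phi[1] = 60 + 105 = 165 deg
  cos(165 deg) = -0.9659, sin(165 deg) = 0.2588
  joint[2] = (1.6500, 2.8579) + 1.4 * (-0.9659, 0.2588) = (1.6500 + -1.3523, 2.8579 + 0.3623) = (0.2977, 3.2202)
End effector: (0.2977, 3.2202)

Answer: 0.2977 3.2202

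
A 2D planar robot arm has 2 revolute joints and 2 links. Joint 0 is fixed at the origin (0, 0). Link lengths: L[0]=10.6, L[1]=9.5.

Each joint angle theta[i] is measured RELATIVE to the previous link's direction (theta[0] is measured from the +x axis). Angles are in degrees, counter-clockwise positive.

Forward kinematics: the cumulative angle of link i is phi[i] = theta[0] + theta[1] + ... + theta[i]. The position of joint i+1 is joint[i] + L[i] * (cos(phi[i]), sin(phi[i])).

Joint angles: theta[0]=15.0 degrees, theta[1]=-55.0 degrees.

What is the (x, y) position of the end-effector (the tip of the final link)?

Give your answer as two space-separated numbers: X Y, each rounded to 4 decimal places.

Answer: 17.5162 -3.3630

Derivation:
joint[0] = (0.0000, 0.0000)  (base)
link 0: phi[0] = 15 = 15 deg
  cos(15 deg) = 0.9659, sin(15 deg) = 0.2588
  joint[1] = (0.0000, 0.0000) + 10.6 * (0.9659, 0.2588) = (0.0000 + 10.2388, 0.0000 + 2.7435) = (10.2388, 2.7435)
link 1: phi[1] = 15 + -55 = -40 deg
  cos(-40 deg) = 0.7660, sin(-40 deg) = -0.6428
  joint[2] = (10.2388, 2.7435) + 9.5 * (0.7660, -0.6428) = (10.2388 + 7.2774, 2.7435 + -6.1065) = (17.5162, -3.3630)
End effector: (17.5162, -3.3630)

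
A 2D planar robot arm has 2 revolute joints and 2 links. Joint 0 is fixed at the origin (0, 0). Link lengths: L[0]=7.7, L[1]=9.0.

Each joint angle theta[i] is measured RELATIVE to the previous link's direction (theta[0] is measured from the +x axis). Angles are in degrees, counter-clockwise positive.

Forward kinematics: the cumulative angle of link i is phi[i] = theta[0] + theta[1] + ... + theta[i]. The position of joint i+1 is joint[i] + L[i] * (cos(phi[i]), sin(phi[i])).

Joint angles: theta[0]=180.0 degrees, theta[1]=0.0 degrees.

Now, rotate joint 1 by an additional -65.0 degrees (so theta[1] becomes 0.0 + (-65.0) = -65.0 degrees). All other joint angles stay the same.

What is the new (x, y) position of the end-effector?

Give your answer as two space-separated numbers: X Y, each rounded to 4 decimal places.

Answer: -11.5036 8.1568

Derivation:
joint[0] = (0.0000, 0.0000)  (base)
link 0: phi[0] = 180 = 180 deg
  cos(180 deg) = -1.0000, sin(180 deg) = 0.0000
  joint[1] = (0.0000, 0.0000) + 7.7 * (-1.0000, 0.0000) = (0.0000 + -7.7000, 0.0000 + 0.0000) = (-7.7000, 0.0000)
link 1: phi[1] = 180 + -65 = 115 deg
  cos(115 deg) = -0.4226, sin(115 deg) = 0.9063
  joint[2] = (-7.7000, 0.0000) + 9 * (-0.4226, 0.9063) = (-7.7000 + -3.8036, 0.0000 + 8.1568) = (-11.5036, 8.1568)
End effector: (-11.5036, 8.1568)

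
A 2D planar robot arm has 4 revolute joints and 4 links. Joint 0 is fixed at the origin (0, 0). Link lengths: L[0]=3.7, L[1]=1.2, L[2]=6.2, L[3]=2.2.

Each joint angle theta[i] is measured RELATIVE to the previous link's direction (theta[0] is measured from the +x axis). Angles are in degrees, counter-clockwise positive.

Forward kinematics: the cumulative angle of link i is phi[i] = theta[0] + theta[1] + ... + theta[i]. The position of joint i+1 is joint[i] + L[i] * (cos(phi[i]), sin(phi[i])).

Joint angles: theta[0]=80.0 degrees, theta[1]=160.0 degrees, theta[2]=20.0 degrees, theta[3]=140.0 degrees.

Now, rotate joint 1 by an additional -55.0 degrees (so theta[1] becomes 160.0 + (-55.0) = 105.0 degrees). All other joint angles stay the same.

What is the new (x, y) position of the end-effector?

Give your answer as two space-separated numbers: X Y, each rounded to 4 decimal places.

Answer: -4.0470 0.3496

Derivation:
joint[0] = (0.0000, 0.0000)  (base)
link 0: phi[0] = 80 = 80 deg
  cos(80 deg) = 0.1736, sin(80 deg) = 0.9848
  joint[1] = (0.0000, 0.0000) + 3.7 * (0.1736, 0.9848) = (0.0000 + 0.6425, 0.0000 + 3.6438) = (0.6425, 3.6438)
link 1: phi[1] = 80 + 105 = 185 deg
  cos(185 deg) = -0.9962, sin(185 deg) = -0.0872
  joint[2] = (0.6425, 3.6438) + 1.2 * (-0.9962, -0.0872) = (0.6425 + -1.1954, 3.6438 + -0.1046) = (-0.5529, 3.5392)
link 2: phi[2] = 80 + 105 + 20 = 205 deg
  cos(205 deg) = -0.9063, sin(205 deg) = -0.4226
  joint[3] = (-0.5529, 3.5392) + 6.2 * (-0.9063, -0.4226) = (-0.5529 + -5.6191, 3.5392 + -2.6202) = (-6.1720, 0.9190)
link 3: phi[3] = 80 + 105 + 20 + 140 = 345 deg
  cos(345 deg) = 0.9659, sin(345 deg) = -0.2588
  joint[4] = (-6.1720, 0.9190) + 2.2 * (0.9659, -0.2588) = (-6.1720 + 2.1250, 0.9190 + -0.5694) = (-4.0470, 0.3496)
End effector: (-4.0470, 0.3496)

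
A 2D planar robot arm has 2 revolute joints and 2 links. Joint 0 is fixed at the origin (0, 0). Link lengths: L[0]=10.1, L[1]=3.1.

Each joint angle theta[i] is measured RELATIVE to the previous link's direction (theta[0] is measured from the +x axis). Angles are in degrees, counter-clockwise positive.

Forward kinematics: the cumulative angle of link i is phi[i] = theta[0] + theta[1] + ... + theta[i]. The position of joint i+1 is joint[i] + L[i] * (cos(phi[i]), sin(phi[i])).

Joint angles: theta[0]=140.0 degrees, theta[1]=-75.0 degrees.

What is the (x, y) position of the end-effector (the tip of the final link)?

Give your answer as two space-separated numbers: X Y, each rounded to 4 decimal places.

joint[0] = (0.0000, 0.0000)  (base)
link 0: phi[0] = 140 = 140 deg
  cos(140 deg) = -0.7660, sin(140 deg) = 0.6428
  joint[1] = (0.0000, 0.0000) + 10.1 * (-0.7660, 0.6428) = (0.0000 + -7.7370, 0.0000 + 6.4922) = (-7.7370, 6.4922)
link 1: phi[1] = 140 + -75 = 65 deg
  cos(65 deg) = 0.4226, sin(65 deg) = 0.9063
  joint[2] = (-7.7370, 6.4922) + 3.1 * (0.4226, 0.9063) = (-7.7370 + 1.3101, 6.4922 + 2.8096) = (-6.4269, 9.3017)
End effector: (-6.4269, 9.3017)

Answer: -6.4269 9.3017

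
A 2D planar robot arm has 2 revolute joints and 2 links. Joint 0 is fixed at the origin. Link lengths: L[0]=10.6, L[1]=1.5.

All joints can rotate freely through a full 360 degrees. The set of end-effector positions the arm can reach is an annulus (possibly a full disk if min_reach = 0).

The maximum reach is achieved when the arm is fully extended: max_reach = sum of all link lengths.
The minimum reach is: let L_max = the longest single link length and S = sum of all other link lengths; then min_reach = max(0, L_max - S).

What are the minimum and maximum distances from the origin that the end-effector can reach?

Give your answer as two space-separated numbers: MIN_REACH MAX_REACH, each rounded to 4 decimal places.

Answer: 9.1000 12.1000

Derivation:
Link lengths: [10.6, 1.5]
max_reach = 10.6 + 1.5 = 12.1
L_max = max([10.6, 1.5]) = 10.6
S (sum of others) = 12.1 - 10.6 = 1.5
min_reach = max(0, 10.6 - 1.5) = max(0, 9.1) = 9.1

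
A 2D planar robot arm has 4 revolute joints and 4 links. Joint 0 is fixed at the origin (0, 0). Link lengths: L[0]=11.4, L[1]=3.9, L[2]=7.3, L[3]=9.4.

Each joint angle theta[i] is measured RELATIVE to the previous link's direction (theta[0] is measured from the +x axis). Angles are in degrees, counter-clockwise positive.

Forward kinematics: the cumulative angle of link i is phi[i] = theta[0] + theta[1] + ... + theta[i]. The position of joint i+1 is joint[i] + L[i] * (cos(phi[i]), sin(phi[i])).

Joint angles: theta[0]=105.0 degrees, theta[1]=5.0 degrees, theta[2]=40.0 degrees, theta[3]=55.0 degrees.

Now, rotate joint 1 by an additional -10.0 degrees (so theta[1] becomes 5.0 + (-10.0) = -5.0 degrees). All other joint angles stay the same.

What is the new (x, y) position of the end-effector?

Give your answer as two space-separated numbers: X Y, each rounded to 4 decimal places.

Answer: -18.2996 17.1118

Derivation:
joint[0] = (0.0000, 0.0000)  (base)
link 0: phi[0] = 105 = 105 deg
  cos(105 deg) = -0.2588, sin(105 deg) = 0.9659
  joint[1] = (0.0000, 0.0000) + 11.4 * (-0.2588, 0.9659) = (0.0000 + -2.9505, 0.0000 + 11.0116) = (-2.9505, 11.0116)
link 1: phi[1] = 105 + -5 = 100 deg
  cos(100 deg) = -0.1736, sin(100 deg) = 0.9848
  joint[2] = (-2.9505, 11.0116) + 3.9 * (-0.1736, 0.9848) = (-2.9505 + -0.6772, 11.0116 + 3.8408) = (-3.6278, 14.8523)
link 2: phi[2] = 105 + -5 + 40 = 140 deg
  cos(140 deg) = -0.7660, sin(140 deg) = 0.6428
  joint[3] = (-3.6278, 14.8523) + 7.3 * (-0.7660, 0.6428) = (-3.6278 + -5.5921, 14.8523 + 4.6923) = (-9.2199, 19.5447)
link 3: phi[3] = 105 + -5 + 40 + 55 = 195 deg
  cos(195 deg) = -0.9659, sin(195 deg) = -0.2588
  joint[4] = (-9.2199, 19.5447) + 9.4 * (-0.9659, -0.2588) = (-9.2199 + -9.0797, 19.5447 + -2.4329) = (-18.2996, 17.1118)
End effector: (-18.2996, 17.1118)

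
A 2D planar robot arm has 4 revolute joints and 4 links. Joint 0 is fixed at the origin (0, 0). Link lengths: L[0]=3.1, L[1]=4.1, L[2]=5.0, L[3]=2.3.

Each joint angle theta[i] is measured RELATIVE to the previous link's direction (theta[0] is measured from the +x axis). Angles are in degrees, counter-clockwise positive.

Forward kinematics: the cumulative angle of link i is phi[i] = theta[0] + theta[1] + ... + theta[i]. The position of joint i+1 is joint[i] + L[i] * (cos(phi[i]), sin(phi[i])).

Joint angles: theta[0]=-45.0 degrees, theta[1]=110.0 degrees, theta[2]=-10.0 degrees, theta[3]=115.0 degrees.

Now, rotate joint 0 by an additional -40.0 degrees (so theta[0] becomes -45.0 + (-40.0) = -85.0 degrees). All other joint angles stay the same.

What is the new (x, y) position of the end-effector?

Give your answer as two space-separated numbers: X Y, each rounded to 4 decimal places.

Answer: 7.3373 1.7005

Derivation:
joint[0] = (0.0000, 0.0000)  (base)
link 0: phi[0] = -85 = -85 deg
  cos(-85 deg) = 0.0872, sin(-85 deg) = -0.9962
  joint[1] = (0.0000, 0.0000) + 3.1 * (0.0872, -0.9962) = (0.0000 + 0.2702, 0.0000 + -3.0882) = (0.2702, -3.0882)
link 1: phi[1] = -85 + 110 = 25 deg
  cos(25 deg) = 0.9063, sin(25 deg) = 0.4226
  joint[2] = (0.2702, -3.0882) + 4.1 * (0.9063, 0.4226) = (0.2702 + 3.7159, -3.0882 + 1.7327) = (3.9860, -1.3555)
link 2: phi[2] = -85 + 110 + -10 = 15 deg
  cos(15 deg) = 0.9659, sin(15 deg) = 0.2588
  joint[3] = (3.9860, -1.3555) + 5 * (0.9659, 0.2588) = (3.9860 + 4.8296, -1.3555 + 1.2941) = (8.8157, -0.0614)
link 3: phi[3] = -85 + 110 + -10 + 115 = 130 deg
  cos(130 deg) = -0.6428, sin(130 deg) = 0.7660
  joint[4] = (8.8157, -0.0614) + 2.3 * (-0.6428, 0.7660) = (8.8157 + -1.4784, -0.0614 + 1.7619) = (7.3373, 1.7005)
End effector: (7.3373, 1.7005)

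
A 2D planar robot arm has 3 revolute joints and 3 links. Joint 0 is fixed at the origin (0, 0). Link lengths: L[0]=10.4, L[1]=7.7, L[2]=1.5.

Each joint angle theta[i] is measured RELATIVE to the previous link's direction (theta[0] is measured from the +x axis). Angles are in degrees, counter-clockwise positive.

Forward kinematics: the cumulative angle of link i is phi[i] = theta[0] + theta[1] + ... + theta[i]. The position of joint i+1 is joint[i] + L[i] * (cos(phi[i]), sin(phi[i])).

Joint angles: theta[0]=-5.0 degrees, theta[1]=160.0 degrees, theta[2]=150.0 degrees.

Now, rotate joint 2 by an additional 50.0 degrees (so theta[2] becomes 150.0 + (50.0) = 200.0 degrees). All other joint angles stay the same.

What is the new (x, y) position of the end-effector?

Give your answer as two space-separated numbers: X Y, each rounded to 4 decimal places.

joint[0] = (0.0000, 0.0000)  (base)
link 0: phi[0] = -5 = -5 deg
  cos(-5 deg) = 0.9962, sin(-5 deg) = -0.0872
  joint[1] = (0.0000, 0.0000) + 10.4 * (0.9962, -0.0872) = (0.0000 + 10.3604, 0.0000 + -0.9064) = (10.3604, -0.9064)
link 1: phi[1] = -5 + 160 = 155 deg
  cos(155 deg) = -0.9063, sin(155 deg) = 0.4226
  joint[2] = (10.3604, -0.9064) + 7.7 * (-0.9063, 0.4226) = (10.3604 + -6.9786, -0.9064 + 3.2542) = (3.3819, 2.3477)
link 2: phi[2] = -5 + 160 + 200 = 355 deg
  cos(355 deg) = 0.9962, sin(355 deg) = -0.0872
  joint[3] = (3.3819, 2.3477) + 1.5 * (0.9962, -0.0872) = (3.3819 + 1.4943, 2.3477 + -0.1307) = (4.8761, 2.2170)
End effector: (4.8761, 2.2170)

Answer: 4.8761 2.2170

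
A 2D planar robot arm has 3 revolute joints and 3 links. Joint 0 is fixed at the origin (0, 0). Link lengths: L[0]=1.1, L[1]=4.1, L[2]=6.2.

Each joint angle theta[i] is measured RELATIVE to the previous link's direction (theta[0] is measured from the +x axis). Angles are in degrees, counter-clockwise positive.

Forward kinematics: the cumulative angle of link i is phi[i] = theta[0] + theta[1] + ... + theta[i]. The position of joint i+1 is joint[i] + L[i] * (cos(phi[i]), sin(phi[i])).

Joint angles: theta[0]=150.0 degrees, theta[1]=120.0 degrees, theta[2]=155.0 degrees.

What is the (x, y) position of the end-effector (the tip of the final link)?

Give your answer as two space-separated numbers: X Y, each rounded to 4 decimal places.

Answer: 1.6676 2.0691

Derivation:
joint[0] = (0.0000, 0.0000)  (base)
link 0: phi[0] = 150 = 150 deg
  cos(150 deg) = -0.8660, sin(150 deg) = 0.5000
  joint[1] = (0.0000, 0.0000) + 1.1 * (-0.8660, 0.5000) = (0.0000 + -0.9526, 0.0000 + 0.5500) = (-0.9526, 0.5500)
link 1: phi[1] = 150 + 120 = 270 deg
  cos(270 deg) = -0.0000, sin(270 deg) = -1.0000
  joint[2] = (-0.9526, 0.5500) + 4.1 * (-0.0000, -1.0000) = (-0.9526 + -0.0000, 0.5500 + -4.1000) = (-0.9526, -3.5500)
link 2: phi[2] = 150 + 120 + 155 = 425 deg
  cos(425 deg) = 0.4226, sin(425 deg) = 0.9063
  joint[3] = (-0.9526, -3.5500) + 6.2 * (0.4226, 0.9063) = (-0.9526 + 2.6202, -3.5500 + 5.6191) = (1.6676, 2.0691)
End effector: (1.6676, 2.0691)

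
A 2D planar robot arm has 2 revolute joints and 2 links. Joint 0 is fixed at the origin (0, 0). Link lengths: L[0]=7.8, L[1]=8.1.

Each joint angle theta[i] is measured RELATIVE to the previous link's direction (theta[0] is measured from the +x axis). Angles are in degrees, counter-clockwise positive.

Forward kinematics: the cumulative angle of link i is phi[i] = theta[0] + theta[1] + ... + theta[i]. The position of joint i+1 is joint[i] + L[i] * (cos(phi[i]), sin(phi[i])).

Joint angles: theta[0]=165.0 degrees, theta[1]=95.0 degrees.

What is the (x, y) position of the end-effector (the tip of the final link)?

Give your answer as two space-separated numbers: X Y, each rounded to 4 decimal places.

joint[0] = (0.0000, 0.0000)  (base)
link 0: phi[0] = 165 = 165 deg
  cos(165 deg) = -0.9659, sin(165 deg) = 0.2588
  joint[1] = (0.0000, 0.0000) + 7.8 * (-0.9659, 0.2588) = (0.0000 + -7.5342, 0.0000 + 2.0188) = (-7.5342, 2.0188)
link 1: phi[1] = 165 + 95 = 260 deg
  cos(260 deg) = -0.1736, sin(260 deg) = -0.9848
  joint[2] = (-7.5342, 2.0188) + 8.1 * (-0.1736, -0.9848) = (-7.5342 + -1.4066, 2.0188 + -7.9769) = (-8.9408, -5.9582)
End effector: (-8.9408, -5.9582)

Answer: -8.9408 -5.9582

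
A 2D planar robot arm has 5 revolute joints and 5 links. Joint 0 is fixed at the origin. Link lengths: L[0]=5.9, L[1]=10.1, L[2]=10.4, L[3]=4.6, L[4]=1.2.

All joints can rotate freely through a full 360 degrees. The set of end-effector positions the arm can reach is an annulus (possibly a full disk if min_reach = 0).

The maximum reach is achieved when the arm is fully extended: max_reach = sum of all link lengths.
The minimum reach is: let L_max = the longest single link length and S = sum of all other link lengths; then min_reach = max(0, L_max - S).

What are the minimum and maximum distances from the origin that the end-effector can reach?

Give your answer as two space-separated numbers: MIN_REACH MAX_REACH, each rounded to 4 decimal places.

Link lengths: [5.9, 10.1, 10.4, 4.6, 1.2]
max_reach = 5.9 + 10.1 + 10.4 + 4.6 + 1.2 = 32.2
L_max = max([5.9, 10.1, 10.4, 4.6, 1.2]) = 10.4
S (sum of others) = 32.2 - 10.4 = 21.8
min_reach = max(0, 10.4 - 21.8) = max(0, -11.4) = 0

Answer: 0.0000 32.2000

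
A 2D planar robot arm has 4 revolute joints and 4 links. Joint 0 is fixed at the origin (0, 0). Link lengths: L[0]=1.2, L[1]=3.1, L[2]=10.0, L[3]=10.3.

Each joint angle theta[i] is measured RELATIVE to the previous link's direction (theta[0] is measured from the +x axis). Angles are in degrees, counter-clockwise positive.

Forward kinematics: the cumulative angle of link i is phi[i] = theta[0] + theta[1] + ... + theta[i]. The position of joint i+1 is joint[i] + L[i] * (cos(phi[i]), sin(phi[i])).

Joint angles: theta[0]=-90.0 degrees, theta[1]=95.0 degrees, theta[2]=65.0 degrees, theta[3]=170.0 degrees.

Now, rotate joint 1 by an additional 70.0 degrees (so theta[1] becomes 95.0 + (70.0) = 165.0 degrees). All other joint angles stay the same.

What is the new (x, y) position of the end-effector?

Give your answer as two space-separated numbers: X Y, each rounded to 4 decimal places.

Answer: -0.2374 0.3320

Derivation:
joint[0] = (0.0000, 0.0000)  (base)
link 0: phi[0] = -90 = -90 deg
  cos(-90 deg) = 0.0000, sin(-90 deg) = -1.0000
  joint[1] = (0.0000, 0.0000) + 1.2 * (0.0000, -1.0000) = (0.0000 + 0.0000, 0.0000 + -1.2000) = (0.0000, -1.2000)
link 1: phi[1] = -90 + 165 = 75 deg
  cos(75 deg) = 0.2588, sin(75 deg) = 0.9659
  joint[2] = (0.0000, -1.2000) + 3.1 * (0.2588, 0.9659) = (0.0000 + 0.8023, -1.2000 + 2.9944) = (0.8023, 1.7944)
link 2: phi[2] = -90 + 165 + 65 = 140 deg
  cos(140 deg) = -0.7660, sin(140 deg) = 0.6428
  joint[3] = (0.8023, 1.7944) + 10 * (-0.7660, 0.6428) = (0.8023 + -7.6604, 1.7944 + 6.4279) = (-6.8581, 8.2222)
link 3: phi[3] = -90 + 165 + 65 + 170 = 310 deg
  cos(310 deg) = 0.6428, sin(310 deg) = -0.7660
  joint[4] = (-6.8581, 8.2222) + 10.3 * (0.6428, -0.7660) = (-6.8581 + 6.6207, 8.2222 + -7.8903) = (-0.2374, 0.3320)
End effector: (-0.2374, 0.3320)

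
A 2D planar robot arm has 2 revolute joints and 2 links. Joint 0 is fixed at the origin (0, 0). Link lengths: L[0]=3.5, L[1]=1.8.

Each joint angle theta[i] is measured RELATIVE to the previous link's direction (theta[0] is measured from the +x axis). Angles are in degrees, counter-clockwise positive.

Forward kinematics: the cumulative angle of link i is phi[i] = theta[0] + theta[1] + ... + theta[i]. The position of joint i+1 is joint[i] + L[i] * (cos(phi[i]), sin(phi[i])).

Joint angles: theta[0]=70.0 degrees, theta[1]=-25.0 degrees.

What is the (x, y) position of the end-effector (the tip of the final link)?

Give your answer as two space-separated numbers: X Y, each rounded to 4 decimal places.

joint[0] = (0.0000, 0.0000)  (base)
link 0: phi[0] = 70 = 70 deg
  cos(70 deg) = 0.3420, sin(70 deg) = 0.9397
  joint[1] = (0.0000, 0.0000) + 3.5 * (0.3420, 0.9397) = (0.0000 + 1.1971, 0.0000 + 3.2889) = (1.1971, 3.2889)
link 1: phi[1] = 70 + -25 = 45 deg
  cos(45 deg) = 0.7071, sin(45 deg) = 0.7071
  joint[2] = (1.1971, 3.2889) + 1.8 * (0.7071, 0.7071) = (1.1971 + 1.2728, 3.2889 + 1.2728) = (2.4699, 4.5617)
End effector: (2.4699, 4.5617)

Answer: 2.4699 4.5617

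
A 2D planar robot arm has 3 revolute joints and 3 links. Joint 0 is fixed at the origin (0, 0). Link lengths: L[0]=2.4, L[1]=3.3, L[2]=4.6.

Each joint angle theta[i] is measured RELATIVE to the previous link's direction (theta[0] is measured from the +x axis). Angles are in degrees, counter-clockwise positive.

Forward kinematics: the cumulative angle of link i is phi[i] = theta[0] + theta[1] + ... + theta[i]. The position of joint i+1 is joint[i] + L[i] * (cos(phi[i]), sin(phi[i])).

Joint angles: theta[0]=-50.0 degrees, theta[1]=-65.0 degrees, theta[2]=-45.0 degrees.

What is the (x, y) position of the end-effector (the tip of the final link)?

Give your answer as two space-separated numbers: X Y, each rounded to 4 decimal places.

Answer: -4.1745 -6.4026

Derivation:
joint[0] = (0.0000, 0.0000)  (base)
link 0: phi[0] = -50 = -50 deg
  cos(-50 deg) = 0.6428, sin(-50 deg) = -0.7660
  joint[1] = (0.0000, 0.0000) + 2.4 * (0.6428, -0.7660) = (0.0000 + 1.5427, 0.0000 + -1.8385) = (1.5427, -1.8385)
link 1: phi[1] = -50 + -65 = -115 deg
  cos(-115 deg) = -0.4226, sin(-115 deg) = -0.9063
  joint[2] = (1.5427, -1.8385) + 3.3 * (-0.4226, -0.9063) = (1.5427 + -1.3946, -1.8385 + -2.9908) = (0.1480, -4.8293)
link 2: phi[2] = -50 + -65 + -45 = -160 deg
  cos(-160 deg) = -0.9397, sin(-160 deg) = -0.3420
  joint[3] = (0.1480, -4.8293) + 4.6 * (-0.9397, -0.3420) = (0.1480 + -4.3226, -4.8293 + -1.5733) = (-4.1745, -6.4026)
End effector: (-4.1745, -6.4026)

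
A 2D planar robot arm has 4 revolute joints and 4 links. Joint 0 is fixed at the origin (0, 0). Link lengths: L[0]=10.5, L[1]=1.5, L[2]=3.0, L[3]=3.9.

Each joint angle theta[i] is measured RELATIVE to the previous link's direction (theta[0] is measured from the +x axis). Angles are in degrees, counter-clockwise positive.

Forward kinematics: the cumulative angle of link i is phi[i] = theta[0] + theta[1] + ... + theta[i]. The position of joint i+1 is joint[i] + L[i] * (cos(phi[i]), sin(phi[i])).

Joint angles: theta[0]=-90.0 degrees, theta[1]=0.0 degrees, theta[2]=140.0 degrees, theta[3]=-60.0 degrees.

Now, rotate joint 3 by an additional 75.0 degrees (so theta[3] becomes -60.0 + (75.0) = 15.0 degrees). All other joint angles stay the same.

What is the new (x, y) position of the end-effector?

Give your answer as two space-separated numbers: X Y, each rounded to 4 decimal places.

Answer: 3.5766 -6.1673

Derivation:
joint[0] = (0.0000, 0.0000)  (base)
link 0: phi[0] = -90 = -90 deg
  cos(-90 deg) = 0.0000, sin(-90 deg) = -1.0000
  joint[1] = (0.0000, 0.0000) + 10.5 * (0.0000, -1.0000) = (0.0000 + 0.0000, 0.0000 + -10.5000) = (0.0000, -10.5000)
link 1: phi[1] = -90 + 0 = -90 deg
  cos(-90 deg) = 0.0000, sin(-90 deg) = -1.0000
  joint[2] = (0.0000, -10.5000) + 1.5 * (0.0000, -1.0000) = (0.0000 + 0.0000, -10.5000 + -1.5000) = (0.0000, -12.0000)
link 2: phi[2] = -90 + 0 + 140 = 50 deg
  cos(50 deg) = 0.6428, sin(50 deg) = 0.7660
  joint[3] = (0.0000, -12.0000) + 3 * (0.6428, 0.7660) = (0.0000 + 1.9284, -12.0000 + 2.2981) = (1.9284, -9.7019)
link 3: phi[3] = -90 + 0 + 140 + 15 = 65 deg
  cos(65 deg) = 0.4226, sin(65 deg) = 0.9063
  joint[4] = (1.9284, -9.7019) + 3.9 * (0.4226, 0.9063) = (1.9284 + 1.6482, -9.7019 + 3.5346) = (3.5766, -6.1673)
End effector: (3.5766, -6.1673)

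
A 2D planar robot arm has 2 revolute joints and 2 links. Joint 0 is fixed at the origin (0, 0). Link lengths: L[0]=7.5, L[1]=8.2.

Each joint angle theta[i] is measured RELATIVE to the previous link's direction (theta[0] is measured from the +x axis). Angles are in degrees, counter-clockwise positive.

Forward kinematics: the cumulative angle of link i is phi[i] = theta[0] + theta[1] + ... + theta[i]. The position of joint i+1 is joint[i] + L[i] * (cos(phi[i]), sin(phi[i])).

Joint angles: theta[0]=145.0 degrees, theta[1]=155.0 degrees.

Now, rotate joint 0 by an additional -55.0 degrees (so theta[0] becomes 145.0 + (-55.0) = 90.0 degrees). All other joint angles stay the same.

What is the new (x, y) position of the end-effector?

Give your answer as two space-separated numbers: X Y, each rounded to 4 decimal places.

Answer: -3.4655 0.0683

Derivation:
joint[0] = (0.0000, 0.0000)  (base)
link 0: phi[0] = 90 = 90 deg
  cos(90 deg) = 0.0000, sin(90 deg) = 1.0000
  joint[1] = (0.0000, 0.0000) + 7.5 * (0.0000, 1.0000) = (0.0000 + 0.0000, 0.0000 + 7.5000) = (0.0000, 7.5000)
link 1: phi[1] = 90 + 155 = 245 deg
  cos(245 deg) = -0.4226, sin(245 deg) = -0.9063
  joint[2] = (0.0000, 7.5000) + 8.2 * (-0.4226, -0.9063) = (0.0000 + -3.4655, 7.5000 + -7.4317) = (-3.4655, 0.0683)
End effector: (-3.4655, 0.0683)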